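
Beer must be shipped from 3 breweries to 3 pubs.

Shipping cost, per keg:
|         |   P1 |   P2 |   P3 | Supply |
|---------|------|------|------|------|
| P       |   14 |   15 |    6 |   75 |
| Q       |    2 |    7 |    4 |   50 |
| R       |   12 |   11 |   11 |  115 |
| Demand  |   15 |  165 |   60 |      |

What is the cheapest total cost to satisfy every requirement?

2125

An optimal shipping plan:
  P to P2: 15 × 15 = 225
  P to P3: 60 × 6 = 360
  Q to P1: 15 × 2 = 30
  Q to P2: 35 × 7 = 245
  R to P2: 115 × 11 = 1265
Total = 225 + 360 + 30 + 245 + 1265 = 2125.
(Supply check: P ships 75; Q ships 50; R ships 115.)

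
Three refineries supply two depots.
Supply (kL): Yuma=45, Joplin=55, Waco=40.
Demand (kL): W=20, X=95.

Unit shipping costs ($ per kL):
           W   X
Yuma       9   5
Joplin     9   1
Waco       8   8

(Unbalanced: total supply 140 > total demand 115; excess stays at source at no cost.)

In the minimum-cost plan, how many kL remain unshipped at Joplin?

0

An optimal plan:
  Yuma->X: 40 × $5 = $200
  Joplin->X: 55 × $1 = $55
  Waco->W: 20 × $8 = $160
Total cost = $415.
Joplin ships 55 of its 55, leaving 0.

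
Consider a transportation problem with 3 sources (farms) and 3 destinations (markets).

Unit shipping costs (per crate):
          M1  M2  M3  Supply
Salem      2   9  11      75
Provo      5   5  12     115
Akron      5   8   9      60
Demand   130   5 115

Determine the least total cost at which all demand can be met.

Optimal allocation:
  Salem–M1: 75 crates
  Provo–M1: 55 crates
  Provo–M2: 5 crates
  Provo–M3: 55 crates
  Akron–M3: 60 crates
Total cost = 1650.

1650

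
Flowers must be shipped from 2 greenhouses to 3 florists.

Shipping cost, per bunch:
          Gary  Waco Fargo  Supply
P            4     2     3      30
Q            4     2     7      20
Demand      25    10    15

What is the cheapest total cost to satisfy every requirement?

A cheapest plan:
  P–Gary: 5 × 4 = 20
  P–Waco: 10 × 2 = 20
  P–Fargo: 15 × 3 = 45
  Q–Gary: 20 × 4 = 80
Total = 20 + 20 + 45 + 80 = 165.
(Supply check: P ships 30; Q ships 20.)

165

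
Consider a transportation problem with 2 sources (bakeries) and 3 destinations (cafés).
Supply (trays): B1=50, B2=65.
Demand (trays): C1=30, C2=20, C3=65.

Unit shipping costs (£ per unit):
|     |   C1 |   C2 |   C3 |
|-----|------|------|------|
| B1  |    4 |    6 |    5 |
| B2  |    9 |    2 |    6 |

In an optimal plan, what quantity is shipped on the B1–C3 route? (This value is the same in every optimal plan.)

20

The minimum-cost plan:
  B1 to C1: 30 trays
  B1 to C3: 20 trays
  B2 to C2: 20 trays
  B2 to C3: 45 trays
Total cost = £530.
So B1→C3 carries 20 trays.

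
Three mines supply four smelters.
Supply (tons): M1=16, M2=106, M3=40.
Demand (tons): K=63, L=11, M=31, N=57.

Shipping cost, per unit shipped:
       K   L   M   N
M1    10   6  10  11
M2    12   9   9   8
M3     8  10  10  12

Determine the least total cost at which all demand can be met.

1387

Optimal allocation:
  M1–K: 5 × 10 = 50
  M1–L: 11 × 6 = 66
  M2–K: 18 × 12 = 216
  M2–M: 31 × 9 = 279
  M2–N: 57 × 8 = 456
  M3–K: 40 × 8 = 320
Total = 50 + 66 + 216 + 279 + 456 + 320 = 1387.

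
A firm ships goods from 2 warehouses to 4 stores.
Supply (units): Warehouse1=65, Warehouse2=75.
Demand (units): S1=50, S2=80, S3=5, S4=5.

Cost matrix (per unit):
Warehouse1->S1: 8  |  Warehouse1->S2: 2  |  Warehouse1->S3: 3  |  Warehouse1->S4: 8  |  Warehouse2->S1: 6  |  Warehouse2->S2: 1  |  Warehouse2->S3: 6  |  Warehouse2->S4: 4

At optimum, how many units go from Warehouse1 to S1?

0

Optimal shipments:
  Warehouse1→S2: 60 × 2 = 120
  Warehouse1→S3: 5 × 3 = 15
  Warehouse2→S1: 50 × 6 = 300
  Warehouse2→S2: 20 × 1 = 20
  Warehouse2→S4: 5 × 4 = 20
Total cost = 475.
The route Warehouse1→S1 is not used.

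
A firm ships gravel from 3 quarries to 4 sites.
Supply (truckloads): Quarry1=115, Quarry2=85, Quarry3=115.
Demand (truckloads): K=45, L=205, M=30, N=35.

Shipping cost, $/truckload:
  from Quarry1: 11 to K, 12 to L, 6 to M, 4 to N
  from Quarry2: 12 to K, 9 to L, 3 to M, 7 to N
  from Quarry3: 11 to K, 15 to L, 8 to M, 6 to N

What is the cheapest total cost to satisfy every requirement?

A cheapest plan:
  Quarry1->L: 115 × $12 = $1380
  Quarry2->L: 85 × $9 = $765
  Quarry3->K: 45 × $11 = $495
  Quarry3->L: 5 × $15 = $75
  Quarry3->M: 30 × $8 = $240
  Quarry3->N: 35 × $6 = $210
Total = 1380 + 765 + 495 + 75 + 240 + 210 = $3165.

3165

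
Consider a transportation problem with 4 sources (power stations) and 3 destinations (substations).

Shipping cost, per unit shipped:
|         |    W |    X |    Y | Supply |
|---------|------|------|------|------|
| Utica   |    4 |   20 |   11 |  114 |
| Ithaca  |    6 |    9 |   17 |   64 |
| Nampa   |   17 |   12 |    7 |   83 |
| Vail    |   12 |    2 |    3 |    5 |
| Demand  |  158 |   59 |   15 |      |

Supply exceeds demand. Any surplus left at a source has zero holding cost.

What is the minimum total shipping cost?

1423

A cheapest plan:
  Utica–W: 114 × 4 = 456
  Ithaca–W: 44 × 6 = 264
  Ithaca–X: 20 × 9 = 180
  Nampa–X: 34 × 12 = 408
  Nampa–Y: 15 × 7 = 105
  Vail–X: 5 × 2 = 10
Total = 456 + 264 + 180 + 408 + 105 + 10 = 1423.
(Supply check: Utica ships 114; Ithaca ships 64; Nampa ships 49; Vail ships 5.)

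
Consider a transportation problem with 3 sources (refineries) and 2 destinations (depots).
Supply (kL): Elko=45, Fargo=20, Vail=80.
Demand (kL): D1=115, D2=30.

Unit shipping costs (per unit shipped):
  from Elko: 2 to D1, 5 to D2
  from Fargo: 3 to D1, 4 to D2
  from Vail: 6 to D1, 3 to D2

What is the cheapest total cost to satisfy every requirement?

A cheapest plan:
  Elko–D1: 45 × 2 = 90
  Fargo–D1: 20 × 3 = 60
  Vail–D1: 50 × 6 = 300
  Vail–D2: 30 × 3 = 90
Total = 90 + 60 + 300 + 90 = 540.

540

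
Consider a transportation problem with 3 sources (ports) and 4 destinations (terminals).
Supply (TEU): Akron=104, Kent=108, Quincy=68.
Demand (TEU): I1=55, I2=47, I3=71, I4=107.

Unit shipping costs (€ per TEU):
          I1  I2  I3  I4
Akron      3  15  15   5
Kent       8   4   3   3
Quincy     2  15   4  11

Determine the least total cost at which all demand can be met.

1053

Optimal allocation:
  Akron to I4: 104 × €5 = €520
  Kent to I2: 47 × €4 = €188
  Kent to I3: 58 × €3 = €174
  Kent to I4: 3 × €3 = €9
  Quincy to I1: 55 × €2 = €110
  Quincy to I3: 13 × €4 = €52
Total = 520 + 188 + 174 + 9 + 110 + 52 = €1053.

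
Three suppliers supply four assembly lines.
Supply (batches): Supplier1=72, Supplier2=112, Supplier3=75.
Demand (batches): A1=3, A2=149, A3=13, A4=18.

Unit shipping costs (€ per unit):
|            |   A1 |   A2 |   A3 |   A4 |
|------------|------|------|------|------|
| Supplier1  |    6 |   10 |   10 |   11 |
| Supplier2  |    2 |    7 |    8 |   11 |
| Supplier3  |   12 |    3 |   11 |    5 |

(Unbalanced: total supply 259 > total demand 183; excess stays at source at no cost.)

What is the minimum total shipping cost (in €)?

One minimum-cost allocation:
  Supplier2–A1: 3 × €2 = €6
  Supplier2–A2: 92 × €7 = €644
  Supplier2–A3: 13 × €8 = €104
  Supplier3–A2: 57 × €3 = €171
  Supplier3–A4: 18 × €5 = €90
Total = 6 + 644 + 104 + 171 + 90 = €1015.

1015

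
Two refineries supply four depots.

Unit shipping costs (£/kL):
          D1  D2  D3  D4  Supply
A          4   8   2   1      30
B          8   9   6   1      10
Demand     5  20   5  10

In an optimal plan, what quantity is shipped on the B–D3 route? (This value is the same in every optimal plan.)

The minimum-cost plan:
  A→D1: 5 × £4 = £20
  A→D2: 20 × £8 = £160
  A→D3: 5 × £2 = £10
  B→D4: 10 × £1 = £10
Total cost = £200.
The route B→D3 is not used.

0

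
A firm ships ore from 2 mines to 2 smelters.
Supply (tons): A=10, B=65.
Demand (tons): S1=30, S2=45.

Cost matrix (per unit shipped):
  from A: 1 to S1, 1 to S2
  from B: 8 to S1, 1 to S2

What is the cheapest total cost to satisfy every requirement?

Optimal allocation:
  A to S1: 10 × 1 = 10
  B to S1: 20 × 8 = 160
  B to S2: 45 × 1 = 45
Total = 10 + 160 + 45 = 215.

215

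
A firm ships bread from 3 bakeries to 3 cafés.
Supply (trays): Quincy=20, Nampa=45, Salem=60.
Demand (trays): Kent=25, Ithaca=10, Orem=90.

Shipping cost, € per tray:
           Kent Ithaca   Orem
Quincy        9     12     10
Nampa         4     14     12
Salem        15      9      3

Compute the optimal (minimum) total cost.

An optimal shipping plan:
  Quincy→Ithaca: 10 × €12 = €120
  Quincy→Orem: 10 × €10 = €100
  Nampa→Kent: 25 × €4 = €100
  Nampa→Orem: 20 × €12 = €240
  Salem→Orem: 60 × €3 = €180
Total = 120 + 100 + 100 + 240 + 180 = €740.

740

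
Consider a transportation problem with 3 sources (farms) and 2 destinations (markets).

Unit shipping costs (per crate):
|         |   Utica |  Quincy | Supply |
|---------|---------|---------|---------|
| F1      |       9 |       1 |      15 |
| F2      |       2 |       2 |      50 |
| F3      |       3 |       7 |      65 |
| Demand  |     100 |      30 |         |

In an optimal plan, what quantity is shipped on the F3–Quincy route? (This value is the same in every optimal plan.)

Optimal shipments:
  F1–Quincy: 15 × 1 = 15
  F2–Utica: 35 × 2 = 70
  F2–Quincy: 15 × 2 = 30
  F3–Utica: 65 × 3 = 195
Total cost = 310.
The route F3→Quincy is not used.

0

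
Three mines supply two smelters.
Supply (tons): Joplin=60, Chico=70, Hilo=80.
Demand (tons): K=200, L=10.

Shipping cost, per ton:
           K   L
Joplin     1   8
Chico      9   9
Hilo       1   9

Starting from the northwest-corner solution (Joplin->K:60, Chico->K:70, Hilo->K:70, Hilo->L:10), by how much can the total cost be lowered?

Current plan cost = 60·1 + 70·9 + 70·1 + 10·9 = 850.
Optimal plan:
  Joplin→K: 60 × 1 = 60
  Chico→K: 60 × 9 = 540
  Chico→L: 10 × 9 = 90
  Hilo→K: 80 × 1 = 80
Optimal cost = 770.
Saving = 850 − 770 = 80.

80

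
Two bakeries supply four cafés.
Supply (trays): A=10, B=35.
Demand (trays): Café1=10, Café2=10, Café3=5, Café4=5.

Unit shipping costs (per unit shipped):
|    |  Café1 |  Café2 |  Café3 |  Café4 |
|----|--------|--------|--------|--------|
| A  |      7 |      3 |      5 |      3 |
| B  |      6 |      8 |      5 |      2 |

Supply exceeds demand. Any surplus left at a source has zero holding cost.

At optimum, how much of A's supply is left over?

0

An optimal plan:
  A–Café2: 10 trays
  B–Café1: 10 trays
  B–Café3: 5 trays
  B–Café4: 5 trays
Total cost = 125.
A ships 10 of its 10, leaving 0.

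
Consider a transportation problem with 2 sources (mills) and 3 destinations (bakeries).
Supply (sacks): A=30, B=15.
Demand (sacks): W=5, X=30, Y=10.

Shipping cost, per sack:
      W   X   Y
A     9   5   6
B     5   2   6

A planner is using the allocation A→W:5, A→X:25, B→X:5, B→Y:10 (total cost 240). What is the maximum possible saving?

Current plan cost = 5·9 + 25·5 + 5·2 + 10·6 = 240.
Optimal plan:
  A→X: 20 × 5 = 100
  A→Y: 10 × 6 = 60
  B→W: 5 × 5 = 25
  B→X: 10 × 2 = 20
Optimal cost = 205.
Saving = 240 − 205 = 35.

35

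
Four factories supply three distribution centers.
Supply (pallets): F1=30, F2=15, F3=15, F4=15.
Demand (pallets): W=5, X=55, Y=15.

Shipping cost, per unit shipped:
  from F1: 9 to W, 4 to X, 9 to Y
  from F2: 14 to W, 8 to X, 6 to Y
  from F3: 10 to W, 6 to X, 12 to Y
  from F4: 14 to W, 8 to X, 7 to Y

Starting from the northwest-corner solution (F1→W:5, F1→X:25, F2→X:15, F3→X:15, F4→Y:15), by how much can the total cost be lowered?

20

Current plan cost = 5·9 + 25·4 + 15·8 + 15·6 + 15·7 = 460.
Optimal plan:
  F1→X: 30 × 4 = 120
  F2→Y: 15 × 6 = 90
  F3→W: 5 × 10 = 50
  F3→X: 10 × 6 = 60
  F4→X: 15 × 8 = 120
Optimal cost = 440.
Saving = 460 − 440 = 20.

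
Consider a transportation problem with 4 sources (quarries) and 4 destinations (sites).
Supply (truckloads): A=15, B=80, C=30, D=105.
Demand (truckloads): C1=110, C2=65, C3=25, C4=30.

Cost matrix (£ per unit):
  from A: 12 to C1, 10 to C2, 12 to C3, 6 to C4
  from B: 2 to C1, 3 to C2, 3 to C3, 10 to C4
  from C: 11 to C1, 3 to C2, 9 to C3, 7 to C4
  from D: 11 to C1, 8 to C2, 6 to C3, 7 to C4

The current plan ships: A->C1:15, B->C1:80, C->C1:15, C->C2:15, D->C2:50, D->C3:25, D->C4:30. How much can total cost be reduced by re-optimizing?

Current plan cost = 15·12 + 80·2 + 15·11 + 15·3 + 50·8 + 25·6 + 30·7 = £1310.
Optimal plan:
  A–C4: 15 × £6 = £90
  B–C1: 80 × £2 = £160
  C–C2: 30 × £3 = £90
  D–C1: 30 × £11 = £330
  D–C2: 35 × £8 = £280
  D–C3: 25 × £6 = £150
  D–C4: 15 × £7 = £105
Optimal cost = £1205.
Saving = 1310 − 1205 = £105.

105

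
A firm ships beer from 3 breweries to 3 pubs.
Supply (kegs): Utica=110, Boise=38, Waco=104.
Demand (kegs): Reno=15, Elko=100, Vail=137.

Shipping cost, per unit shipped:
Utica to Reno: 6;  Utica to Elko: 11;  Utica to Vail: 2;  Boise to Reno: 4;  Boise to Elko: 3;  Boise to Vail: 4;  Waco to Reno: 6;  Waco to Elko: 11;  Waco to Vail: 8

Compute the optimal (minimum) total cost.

1322

An optimal shipping plan:
  Utica–Vail: 110 × 2 = 220
  Boise–Elko: 38 × 3 = 114
  Waco–Reno: 15 × 6 = 90
  Waco–Elko: 62 × 11 = 682
  Waco–Vail: 27 × 8 = 216
Total = 220 + 114 + 90 + 682 + 216 = 1322.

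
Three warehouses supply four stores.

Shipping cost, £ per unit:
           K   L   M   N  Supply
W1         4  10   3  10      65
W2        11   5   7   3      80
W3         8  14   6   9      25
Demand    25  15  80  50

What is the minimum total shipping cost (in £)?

A cheapest plan:
  W1 to K: 25 × £4 = £100
  W1 to M: 40 × £3 = £120
  W2 to L: 15 × £5 = £75
  W2 to M: 15 × £7 = £105
  W2 to N: 50 × £3 = £150
  W3 to M: 25 × £6 = £150
Total = 100 + 120 + 75 + 105 + 150 + 150 = £700.
(Supply check: W1 ships 65; W2 ships 80; W3 ships 25.)

700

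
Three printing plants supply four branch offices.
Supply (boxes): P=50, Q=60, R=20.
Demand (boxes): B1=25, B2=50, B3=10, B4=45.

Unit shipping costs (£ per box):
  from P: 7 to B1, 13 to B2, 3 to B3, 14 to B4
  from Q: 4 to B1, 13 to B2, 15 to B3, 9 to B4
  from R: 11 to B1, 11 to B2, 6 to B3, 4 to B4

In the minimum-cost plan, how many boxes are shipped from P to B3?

10

Solving gives:
  P to B2: 40 × £13 = £520
  P to B3: 10 × £3 = £30
  Q to B1: 25 × £4 = £100
  Q to B2: 10 × £13 = £130
  Q to B4: 25 × £9 = £225
  R to B4: 20 × £4 = £80
Total cost = £1085.
So P→B3 carries 10 boxes.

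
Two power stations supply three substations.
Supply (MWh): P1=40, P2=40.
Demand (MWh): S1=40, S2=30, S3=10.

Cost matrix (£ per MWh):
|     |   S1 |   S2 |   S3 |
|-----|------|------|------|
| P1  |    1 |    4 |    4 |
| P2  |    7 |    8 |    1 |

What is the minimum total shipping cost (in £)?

Optimal allocation:
  P1–S1: 40 × £1 = £40
  P2–S2: 30 × £8 = £240
  P2–S3: 10 × £1 = £10
Total = 40 + 240 + 10 = £290.

290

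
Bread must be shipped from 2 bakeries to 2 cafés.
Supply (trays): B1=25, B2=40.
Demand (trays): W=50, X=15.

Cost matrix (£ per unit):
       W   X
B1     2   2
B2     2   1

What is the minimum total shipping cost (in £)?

A cheapest plan:
  B1→W: 25 × £2 = £50
  B2→W: 25 × £2 = £50
  B2→X: 15 × £1 = £15
Total = 50 + 50 + 15 = £115.
(Supply check: B1 ships 25; B2 ships 40.)

115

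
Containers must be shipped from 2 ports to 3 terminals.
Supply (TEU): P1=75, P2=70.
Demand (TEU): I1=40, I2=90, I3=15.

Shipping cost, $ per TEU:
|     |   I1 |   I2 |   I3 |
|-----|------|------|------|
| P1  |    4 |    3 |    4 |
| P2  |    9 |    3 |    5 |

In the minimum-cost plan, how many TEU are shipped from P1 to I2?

Optimal shipments:
  P1–I1: 40 TEU
  P1–I2: 20 TEU
  P1–I3: 15 TEU
  P2–I2: 70 TEU
Total cost = $490.
So P1→I2 carries 20 TEU.

20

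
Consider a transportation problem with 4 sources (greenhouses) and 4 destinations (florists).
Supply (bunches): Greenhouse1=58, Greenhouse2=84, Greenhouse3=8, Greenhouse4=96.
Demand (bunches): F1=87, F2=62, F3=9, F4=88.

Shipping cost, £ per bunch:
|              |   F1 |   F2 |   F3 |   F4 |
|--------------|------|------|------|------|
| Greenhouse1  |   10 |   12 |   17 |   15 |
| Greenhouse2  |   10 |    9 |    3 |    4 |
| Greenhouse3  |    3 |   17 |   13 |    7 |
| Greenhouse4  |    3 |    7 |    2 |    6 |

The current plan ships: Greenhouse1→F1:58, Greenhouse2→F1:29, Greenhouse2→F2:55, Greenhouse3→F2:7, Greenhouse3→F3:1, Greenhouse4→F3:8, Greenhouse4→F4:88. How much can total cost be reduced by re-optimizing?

678

Current plan cost = 58·10 + 29·10 + 55·9 + 7·17 + 1·13 + 8·2 + 88·6 = £2041.
Optimal plan:
  Greenhouse1 to F2: 58 bunches
  Greenhouse2 to F4: 84 bunches
  Greenhouse3 to F1: 8 bunches
  Greenhouse4 to F1: 79 bunches
  Greenhouse4 to F2: 4 bunches
  Greenhouse4 to F3: 9 bunches
  Greenhouse4 to F4: 4 bunches
Optimal cost = £1363.
Saving = 2041 − 1363 = £678.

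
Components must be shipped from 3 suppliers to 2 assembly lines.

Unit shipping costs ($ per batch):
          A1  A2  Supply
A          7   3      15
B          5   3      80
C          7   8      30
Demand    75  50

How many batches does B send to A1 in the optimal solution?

Optimal shipments:
  A→A2: 15 batches
  B→A1: 45 batches
  B→A2: 35 batches
  C→A1: 30 batches
Total cost = $585.
So B→A1 carries 45 batches.

45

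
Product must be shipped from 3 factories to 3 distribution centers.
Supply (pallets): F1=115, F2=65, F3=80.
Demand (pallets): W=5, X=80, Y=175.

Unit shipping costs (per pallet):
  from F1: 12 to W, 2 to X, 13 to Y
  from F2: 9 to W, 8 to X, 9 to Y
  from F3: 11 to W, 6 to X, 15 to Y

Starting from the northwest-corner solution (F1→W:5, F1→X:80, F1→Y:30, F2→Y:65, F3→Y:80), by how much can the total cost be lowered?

Current plan cost = 5·12 + 80·2 + 30·13 + 65·9 + 80·15 = 2395.
Optimal plan:
  F1->X: 80 pallets
  F1->Y: 35 pallets
  F2->Y: 65 pallets
  F3->W: 5 pallets
  F3->Y: 75 pallets
Optimal cost = 2380.
Saving = 2395 − 2380 = 15.

15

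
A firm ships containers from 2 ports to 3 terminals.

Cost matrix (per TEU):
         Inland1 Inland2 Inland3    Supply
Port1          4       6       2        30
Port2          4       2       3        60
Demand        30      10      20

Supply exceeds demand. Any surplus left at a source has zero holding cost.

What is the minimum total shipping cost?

180

Optimal allocation:
  Port1 to Inland1: 10 × 4 = 40
  Port1 to Inland3: 20 × 2 = 40
  Port2 to Inland1: 20 × 4 = 80
  Port2 to Inland2: 10 × 2 = 20
Total = 40 + 40 + 80 + 20 = 180.
(Supply check: Port1 ships 30; Port2 ships 30.)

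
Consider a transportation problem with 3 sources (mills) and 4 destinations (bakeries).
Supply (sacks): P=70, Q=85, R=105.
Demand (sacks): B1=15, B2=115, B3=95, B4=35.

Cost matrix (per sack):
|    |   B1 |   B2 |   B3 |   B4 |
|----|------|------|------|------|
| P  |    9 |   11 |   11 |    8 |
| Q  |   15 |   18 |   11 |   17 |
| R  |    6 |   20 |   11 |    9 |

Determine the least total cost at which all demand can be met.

A cheapest plan:
  P to B2: 70 sacks
  Q to B2: 45 sacks
  Q to B3: 40 sacks
  R to B1: 15 sacks
  R to B3: 55 sacks
  R to B4: 35 sacks
Total cost = 3030.

3030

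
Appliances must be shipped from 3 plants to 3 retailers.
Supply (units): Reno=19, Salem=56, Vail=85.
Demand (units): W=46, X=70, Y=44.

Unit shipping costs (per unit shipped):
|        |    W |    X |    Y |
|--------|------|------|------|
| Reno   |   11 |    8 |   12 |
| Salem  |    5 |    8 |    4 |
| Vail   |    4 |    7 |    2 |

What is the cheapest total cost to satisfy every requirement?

837

A cheapest plan:
  Reno→X: 19 × 8 = 152
  Salem→W: 46 × 5 = 230
  Salem→X: 10 × 8 = 80
  Vail→X: 41 × 7 = 287
  Vail→Y: 44 × 2 = 88
Total = 152 + 230 + 80 + 287 + 88 = 837.
(Supply check: Reno ships 19; Salem ships 56; Vail ships 85.)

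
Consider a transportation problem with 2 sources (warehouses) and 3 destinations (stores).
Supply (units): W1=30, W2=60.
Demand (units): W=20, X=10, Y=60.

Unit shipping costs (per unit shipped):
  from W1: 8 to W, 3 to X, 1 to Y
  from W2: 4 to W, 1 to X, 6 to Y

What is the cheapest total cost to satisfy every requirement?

300

Optimal allocation:
  W1→Y: 30 units
  W2→W: 20 units
  W2→X: 10 units
  W2→Y: 30 units
Total cost = 300.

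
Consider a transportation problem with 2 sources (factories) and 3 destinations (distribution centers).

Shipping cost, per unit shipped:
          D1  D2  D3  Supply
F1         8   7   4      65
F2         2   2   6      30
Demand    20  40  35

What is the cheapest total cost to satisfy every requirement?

410

A cheapest plan:
  F1–D2: 30 × 7 = 210
  F1–D3: 35 × 4 = 140
  F2–D1: 20 × 2 = 40
  F2–D2: 10 × 2 = 20
Total = 210 + 140 + 40 + 20 = 410.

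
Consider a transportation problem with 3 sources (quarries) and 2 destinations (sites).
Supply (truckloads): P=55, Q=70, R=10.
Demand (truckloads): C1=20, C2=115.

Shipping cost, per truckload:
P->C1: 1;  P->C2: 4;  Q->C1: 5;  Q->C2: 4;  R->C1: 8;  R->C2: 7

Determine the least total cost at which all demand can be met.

Optimal allocation:
  P to C1: 20 × 1 = 20
  P to C2: 35 × 4 = 140
  Q to C2: 70 × 4 = 280
  R to C2: 10 × 7 = 70
Total = 20 + 140 + 280 + 70 = 510.
(Supply check: P ships 55; Q ships 70; R ships 10.)

510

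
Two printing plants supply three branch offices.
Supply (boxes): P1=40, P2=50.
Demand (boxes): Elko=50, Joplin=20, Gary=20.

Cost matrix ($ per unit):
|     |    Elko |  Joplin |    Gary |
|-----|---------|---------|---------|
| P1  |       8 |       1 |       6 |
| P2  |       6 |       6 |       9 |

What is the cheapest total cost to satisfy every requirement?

440

An optimal shipping plan:
  P1→Joplin: 20 × $1 = $20
  P1→Gary: 20 × $6 = $120
  P2→Elko: 50 × $6 = $300
Total = 20 + 120 + 300 = $440.
(Supply check: P1 ships 40; P2 ships 50.)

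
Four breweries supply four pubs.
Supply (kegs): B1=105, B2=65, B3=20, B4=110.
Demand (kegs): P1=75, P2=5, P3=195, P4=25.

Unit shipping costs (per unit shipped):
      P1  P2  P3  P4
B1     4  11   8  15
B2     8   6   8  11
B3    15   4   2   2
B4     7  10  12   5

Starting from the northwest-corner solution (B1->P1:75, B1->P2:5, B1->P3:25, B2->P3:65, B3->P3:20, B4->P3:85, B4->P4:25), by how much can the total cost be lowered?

Current plan cost = 75·4 + 5·11 + 25·8 + 65·8 + 20·2 + 85·12 + 25·5 = 2260.
Optimal plan:
  B1→P3: 105 kegs
  B2→P2: 5 kegs
  B2→P3: 60 kegs
  B3→P3: 20 kegs
  B4→P1: 75 kegs
  B4→P3: 10 kegs
  B4→P4: 25 kegs
Optimal cost = 2160.
Saving = 2260 − 2160 = 100.

100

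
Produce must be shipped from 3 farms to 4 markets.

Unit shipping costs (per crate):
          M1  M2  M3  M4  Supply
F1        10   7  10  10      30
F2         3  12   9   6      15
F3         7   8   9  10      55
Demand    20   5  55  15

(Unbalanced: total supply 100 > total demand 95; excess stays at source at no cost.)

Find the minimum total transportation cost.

765

Optimal allocation:
  F1->M2: 5 × 7 = 35
  F1->M3: 5 × 10 = 50
  F1->M4: 15 × 10 = 150
  F2->M1: 15 × 3 = 45
  F3->M1: 5 × 7 = 35
  F3->M3: 50 × 9 = 450
Total = 35 + 50 + 150 + 45 + 35 + 450 = 765.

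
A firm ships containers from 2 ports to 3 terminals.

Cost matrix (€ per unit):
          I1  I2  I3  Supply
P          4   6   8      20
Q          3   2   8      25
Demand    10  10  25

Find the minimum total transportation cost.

250

A cheapest plan:
  P->I3: 20 × €8 = €160
  Q->I1: 10 × €3 = €30
  Q->I2: 10 × €2 = €20
  Q->I3: 5 × €8 = €40
Total = 160 + 30 + 20 + 40 = €250.
(Supply check: P ships 20; Q ships 25.)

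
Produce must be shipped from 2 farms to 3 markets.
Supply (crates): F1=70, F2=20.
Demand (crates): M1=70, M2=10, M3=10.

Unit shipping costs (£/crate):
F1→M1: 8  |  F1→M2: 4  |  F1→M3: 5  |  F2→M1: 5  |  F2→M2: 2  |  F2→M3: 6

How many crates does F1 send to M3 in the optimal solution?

10

Optimal shipments:
  F1->M1: 50 × £8 = £400
  F1->M2: 10 × £4 = £40
  F1->M3: 10 × £5 = £50
  F2->M1: 20 × £5 = £100
Total cost = £590.
So F1→M3 carries 10 crates.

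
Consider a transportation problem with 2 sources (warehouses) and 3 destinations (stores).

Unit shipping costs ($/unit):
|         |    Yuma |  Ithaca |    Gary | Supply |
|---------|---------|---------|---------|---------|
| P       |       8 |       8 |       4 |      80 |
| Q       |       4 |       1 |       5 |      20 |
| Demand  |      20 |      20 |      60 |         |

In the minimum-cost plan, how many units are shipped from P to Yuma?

20

The minimum-cost plan:
  P->Yuma: 20 × $8 = $160
  P->Gary: 60 × $4 = $240
  Q->Ithaca: 20 × $1 = $20
Total cost = $420.
So P→Yuma carries 20 units.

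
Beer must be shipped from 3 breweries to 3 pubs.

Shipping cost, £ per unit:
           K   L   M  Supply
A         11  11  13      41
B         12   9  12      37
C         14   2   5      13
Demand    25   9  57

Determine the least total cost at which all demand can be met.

An optimal shipping plan:
  A->K: 25 × £11 = £275
  A->M: 16 × £13 = £208
  B->M: 37 × £12 = £444
  C->L: 9 × £2 = £18
  C->M: 4 × £5 = £20
Total = 275 + 208 + 444 + 18 + 20 = £965.

965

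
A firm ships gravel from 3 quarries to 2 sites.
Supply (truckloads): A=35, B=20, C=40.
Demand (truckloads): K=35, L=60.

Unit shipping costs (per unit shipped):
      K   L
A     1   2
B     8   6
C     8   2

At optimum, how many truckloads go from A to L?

0

Solving gives:
  A–K: 35 × 1 = 35
  B–L: 20 × 6 = 120
  C–L: 40 × 2 = 80
Total cost = 235.
The route A→L is not used.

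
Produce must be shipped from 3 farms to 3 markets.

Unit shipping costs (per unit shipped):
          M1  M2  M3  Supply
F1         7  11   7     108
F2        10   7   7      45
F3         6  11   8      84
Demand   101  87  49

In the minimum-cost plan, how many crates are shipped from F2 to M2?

45

The minimum-cost plan:
  F1 to M1: 17 × 7 = 119
  F1 to M2: 42 × 11 = 462
  F1 to M3: 49 × 7 = 343
  F2 to M2: 45 × 7 = 315
  F3 to M1: 84 × 6 = 504
Total cost = 1743.
So F2→M2 carries 45 crates.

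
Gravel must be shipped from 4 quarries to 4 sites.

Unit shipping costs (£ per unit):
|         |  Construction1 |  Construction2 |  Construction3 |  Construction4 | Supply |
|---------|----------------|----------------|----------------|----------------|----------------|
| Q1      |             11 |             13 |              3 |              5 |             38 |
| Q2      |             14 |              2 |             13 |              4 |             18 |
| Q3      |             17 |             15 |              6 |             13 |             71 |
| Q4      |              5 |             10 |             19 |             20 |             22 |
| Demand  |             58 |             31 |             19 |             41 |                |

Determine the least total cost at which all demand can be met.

1296

A cheapest plan:
  Q1->Construction4: 38 × £5 = £190
  Q2->Construction2: 18 × £2 = £36
  Q3->Construction1: 36 × £17 = £612
  Q3->Construction2: 13 × £15 = £195
  Q3->Construction3: 19 × £6 = £114
  Q3->Construction4: 3 × £13 = £39
  Q4->Construction1: 22 × £5 = £110
Total = 190 + 36 + 612 + 195 + 114 + 39 + 110 = £1296.
(Supply check: Q1 ships 38; Q2 ships 18; Q3 ships 71; Q4 ships 22.)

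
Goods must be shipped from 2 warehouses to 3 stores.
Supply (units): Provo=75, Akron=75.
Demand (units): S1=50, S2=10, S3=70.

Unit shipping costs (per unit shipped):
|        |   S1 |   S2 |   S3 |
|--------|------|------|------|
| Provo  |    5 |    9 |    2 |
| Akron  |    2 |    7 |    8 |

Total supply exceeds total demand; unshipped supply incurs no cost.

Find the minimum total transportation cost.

310

One minimum-cost allocation:
  Provo->S3: 70 × 2 = 140
  Akron->S1: 50 × 2 = 100
  Akron->S2: 10 × 7 = 70
Total = 140 + 100 + 70 = 310.
(Supply check: Provo ships 70; Akron ships 60.)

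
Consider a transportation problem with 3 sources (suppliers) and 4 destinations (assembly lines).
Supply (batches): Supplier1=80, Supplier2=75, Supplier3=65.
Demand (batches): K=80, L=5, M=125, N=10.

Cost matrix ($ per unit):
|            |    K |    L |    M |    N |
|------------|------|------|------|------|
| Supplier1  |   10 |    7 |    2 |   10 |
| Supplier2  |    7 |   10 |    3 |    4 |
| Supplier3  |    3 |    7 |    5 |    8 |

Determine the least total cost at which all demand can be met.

675

An optimal shipping plan:
  Supplier1–L: 5 batches
  Supplier1–M: 75 batches
  Supplier2–K: 15 batches
  Supplier2–M: 50 batches
  Supplier2–N: 10 batches
  Supplier3–K: 65 batches
Total cost = $675.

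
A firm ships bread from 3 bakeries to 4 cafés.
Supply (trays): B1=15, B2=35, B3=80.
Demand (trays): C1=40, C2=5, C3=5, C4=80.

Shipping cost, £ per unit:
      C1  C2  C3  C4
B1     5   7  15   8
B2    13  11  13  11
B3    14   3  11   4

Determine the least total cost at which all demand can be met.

835

One minimum-cost allocation:
  B1->C1: 15 × £5 = £75
  B2->C1: 25 × £13 = £325
  B2->C3: 5 × £13 = £65
  B2->C4: 5 × £11 = £55
  B3->C2: 5 × £3 = £15
  B3->C4: 75 × £4 = £300
Total = 75 + 325 + 65 + 55 + 15 + 300 = £835.
(Supply check: B1 ships 15; B2 ships 35; B3 ships 80.)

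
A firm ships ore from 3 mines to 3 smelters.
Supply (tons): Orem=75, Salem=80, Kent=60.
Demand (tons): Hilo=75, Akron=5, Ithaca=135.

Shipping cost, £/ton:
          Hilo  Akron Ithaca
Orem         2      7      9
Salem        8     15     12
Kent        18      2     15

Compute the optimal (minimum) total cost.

1945

One minimum-cost allocation:
  Orem to Hilo: 75 × £2 = £150
  Salem to Ithaca: 80 × £12 = £960
  Kent to Akron: 5 × £2 = £10
  Kent to Ithaca: 55 × £15 = £825
Total = 150 + 960 + 10 + 825 = £1945.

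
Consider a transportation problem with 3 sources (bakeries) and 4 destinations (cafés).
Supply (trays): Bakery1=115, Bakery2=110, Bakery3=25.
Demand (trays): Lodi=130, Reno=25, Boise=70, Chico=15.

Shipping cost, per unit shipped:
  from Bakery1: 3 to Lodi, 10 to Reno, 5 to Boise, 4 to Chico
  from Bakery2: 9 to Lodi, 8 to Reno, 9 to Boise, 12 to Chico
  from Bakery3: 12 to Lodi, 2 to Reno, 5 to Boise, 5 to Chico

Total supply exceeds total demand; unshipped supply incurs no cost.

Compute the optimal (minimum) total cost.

Optimal allocation:
  Bakery1→Lodi: 100 × 3 = 300
  Bakery1→Chico: 15 × 4 = 60
  Bakery2→Lodi: 30 × 9 = 270
  Bakery2→Boise: 70 × 9 = 630
  Bakery3→Reno: 25 × 2 = 50
Total = 300 + 60 + 270 + 630 + 50 = 1310.

1310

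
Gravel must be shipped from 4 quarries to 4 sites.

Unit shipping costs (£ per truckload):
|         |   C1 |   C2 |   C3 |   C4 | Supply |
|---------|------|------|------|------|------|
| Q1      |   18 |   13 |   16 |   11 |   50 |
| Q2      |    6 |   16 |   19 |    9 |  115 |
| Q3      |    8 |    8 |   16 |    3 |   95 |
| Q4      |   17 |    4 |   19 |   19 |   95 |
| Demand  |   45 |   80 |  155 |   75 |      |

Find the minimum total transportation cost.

One minimum-cost allocation:
  Q1 to C3: 50 × £16 = £800
  Q2 to C1: 45 × £6 = £270
  Q2 to C3: 70 × £19 = £1330
  Q3 to C3: 20 × £16 = £320
  Q3 to C4: 75 × £3 = £225
  Q4 to C2: 80 × £4 = £320
  Q4 to C3: 15 × £19 = £285
Total = 800 + 270 + 1330 + 320 + 225 + 320 + 285 = £3550.
(Supply check: Q1 ships 50; Q2 ships 115; Q3 ships 95; Q4 ships 95.)

3550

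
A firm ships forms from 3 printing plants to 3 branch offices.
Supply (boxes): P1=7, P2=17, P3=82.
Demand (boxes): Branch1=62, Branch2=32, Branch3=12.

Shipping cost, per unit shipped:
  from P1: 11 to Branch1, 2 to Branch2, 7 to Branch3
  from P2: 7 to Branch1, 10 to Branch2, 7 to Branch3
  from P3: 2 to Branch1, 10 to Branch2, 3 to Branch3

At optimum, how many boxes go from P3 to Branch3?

The minimum-cost plan:
  P1–Branch2: 7 × 2 = 14
  P2–Branch2: 17 × 10 = 170
  P3–Branch1: 62 × 2 = 124
  P3–Branch2: 8 × 10 = 80
  P3–Branch3: 12 × 3 = 36
Total cost = 424.
So P3→Branch3 carries 12 boxes.

12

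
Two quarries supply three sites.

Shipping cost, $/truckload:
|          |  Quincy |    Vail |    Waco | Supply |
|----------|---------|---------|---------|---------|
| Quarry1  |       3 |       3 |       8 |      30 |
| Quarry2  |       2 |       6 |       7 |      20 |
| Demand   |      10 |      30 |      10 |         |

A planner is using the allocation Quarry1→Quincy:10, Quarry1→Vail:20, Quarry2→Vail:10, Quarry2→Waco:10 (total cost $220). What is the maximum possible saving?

Current plan cost = 10·3 + 20·3 + 10·6 + 10·7 = $220.
Optimal plan:
  Quarry1→Vail: 30 × $3 = $90
  Quarry2→Quincy: 10 × $2 = $20
  Quarry2→Waco: 10 × $7 = $70
Optimal cost = $180.
Saving = 220 − 180 = $40.

40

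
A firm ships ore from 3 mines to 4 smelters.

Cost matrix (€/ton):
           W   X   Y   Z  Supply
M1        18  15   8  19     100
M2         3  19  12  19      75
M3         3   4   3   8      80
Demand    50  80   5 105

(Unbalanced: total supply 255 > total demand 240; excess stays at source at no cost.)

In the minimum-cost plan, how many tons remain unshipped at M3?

0

Minimum-cost shipments:
  M1 to Y: 5 × €8 = €40
  M1 to Z: 95 × €19 = €1805
  M2 to W: 50 × €3 = €150
  M2 to Z: 10 × €19 = €190
  M3 to X: 80 × €4 = €320
Total cost = €2505.
M3 ships 80 of its 80, leaving 0.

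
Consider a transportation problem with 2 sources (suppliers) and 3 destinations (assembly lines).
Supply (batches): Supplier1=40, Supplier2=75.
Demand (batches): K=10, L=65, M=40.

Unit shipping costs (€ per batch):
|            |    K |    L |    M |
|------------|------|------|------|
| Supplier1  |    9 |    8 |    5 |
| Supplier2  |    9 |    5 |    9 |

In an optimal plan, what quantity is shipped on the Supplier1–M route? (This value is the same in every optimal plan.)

The minimum-cost plan:
  Supplier1 to M: 40 batches
  Supplier2 to K: 10 batches
  Supplier2 to L: 65 batches
Total cost = €615.
So Supplier1→M carries 40 batches.

40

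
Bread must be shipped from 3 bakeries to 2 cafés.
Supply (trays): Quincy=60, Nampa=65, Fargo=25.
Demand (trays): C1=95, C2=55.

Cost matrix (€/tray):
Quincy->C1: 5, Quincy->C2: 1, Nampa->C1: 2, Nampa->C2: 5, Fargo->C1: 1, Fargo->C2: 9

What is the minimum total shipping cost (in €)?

A cheapest plan:
  Quincy–C1: 5 trays
  Quincy–C2: 55 trays
  Nampa–C1: 65 trays
  Fargo–C1: 25 trays
Total cost = €235.
(Supply check: Quincy ships 60; Nampa ships 65; Fargo ships 25.)

235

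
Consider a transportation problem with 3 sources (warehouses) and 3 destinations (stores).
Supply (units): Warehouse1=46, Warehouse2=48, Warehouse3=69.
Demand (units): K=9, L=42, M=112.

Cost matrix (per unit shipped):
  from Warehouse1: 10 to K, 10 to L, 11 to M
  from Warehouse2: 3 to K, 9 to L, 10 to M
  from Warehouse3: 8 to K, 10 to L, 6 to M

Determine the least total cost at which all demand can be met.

One minimum-cost allocation:
  Warehouse1 to L: 3 × 10 = 30
  Warehouse1 to M: 43 × 11 = 473
  Warehouse2 to K: 9 × 3 = 27
  Warehouse2 to L: 39 × 9 = 351
  Warehouse3 to M: 69 × 6 = 414
Total = 30 + 473 + 27 + 351 + 414 = 1295.
(Supply check: Warehouse1 ships 46; Warehouse2 ships 48; Warehouse3 ships 69.)

1295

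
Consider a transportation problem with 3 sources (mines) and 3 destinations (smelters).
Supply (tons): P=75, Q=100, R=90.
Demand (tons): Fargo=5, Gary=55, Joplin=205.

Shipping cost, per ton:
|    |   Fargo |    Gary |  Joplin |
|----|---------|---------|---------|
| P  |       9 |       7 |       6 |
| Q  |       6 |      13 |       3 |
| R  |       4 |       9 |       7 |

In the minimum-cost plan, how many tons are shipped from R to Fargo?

The minimum-cost plan:
  P→Gary: 55 × 7 = 385
  P→Joplin: 20 × 6 = 120
  Q→Joplin: 100 × 3 = 300
  R→Fargo: 5 × 4 = 20
  R→Joplin: 85 × 7 = 595
Total cost = 1420.
So R→Fargo carries 5 tons.

5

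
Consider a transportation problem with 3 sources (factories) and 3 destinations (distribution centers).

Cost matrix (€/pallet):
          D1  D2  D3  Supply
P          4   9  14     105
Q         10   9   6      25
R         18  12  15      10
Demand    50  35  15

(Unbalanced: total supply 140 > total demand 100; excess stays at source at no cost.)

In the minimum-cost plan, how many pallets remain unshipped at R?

10

Minimum-cost shipments:
  P→D1: 50 × €4 = €200
  P→D2: 35 × €9 = €315
  Q→D3: 15 × €6 = €90
Total cost = €605.
R ships 0 of its 10, leaving 10.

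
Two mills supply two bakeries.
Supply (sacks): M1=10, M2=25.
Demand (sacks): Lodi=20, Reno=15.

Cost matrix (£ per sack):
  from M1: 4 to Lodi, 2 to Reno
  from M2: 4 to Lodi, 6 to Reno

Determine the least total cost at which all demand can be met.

A cheapest plan:
  M1–Reno: 10 × £2 = £20
  M2–Lodi: 20 × £4 = £80
  M2–Reno: 5 × £6 = £30
Total = 20 + 80 + 30 = £130.

130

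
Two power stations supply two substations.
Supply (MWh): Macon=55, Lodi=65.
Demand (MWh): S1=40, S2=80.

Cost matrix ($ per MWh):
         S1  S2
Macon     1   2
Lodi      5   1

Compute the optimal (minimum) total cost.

Optimal allocation:
  Macon→S1: 40 × $1 = $40
  Macon→S2: 15 × $2 = $30
  Lodi→S2: 65 × $1 = $65
Total = 40 + 30 + 65 = $135.

135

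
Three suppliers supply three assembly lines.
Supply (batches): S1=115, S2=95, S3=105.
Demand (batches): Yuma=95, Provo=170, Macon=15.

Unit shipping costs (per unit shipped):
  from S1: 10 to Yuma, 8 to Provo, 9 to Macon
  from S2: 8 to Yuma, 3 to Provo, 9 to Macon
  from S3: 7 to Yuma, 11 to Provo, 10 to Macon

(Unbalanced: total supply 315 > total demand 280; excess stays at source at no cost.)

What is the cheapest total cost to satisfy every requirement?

An optimal shipping plan:
  S1→Provo: 75 batches
  S1→Macon: 15 batches
  S2→Provo: 95 batches
  S3→Yuma: 95 batches
Total cost = 1685.
(Supply check: S1 ships 90; S2 ships 95; S3 ships 95.)

1685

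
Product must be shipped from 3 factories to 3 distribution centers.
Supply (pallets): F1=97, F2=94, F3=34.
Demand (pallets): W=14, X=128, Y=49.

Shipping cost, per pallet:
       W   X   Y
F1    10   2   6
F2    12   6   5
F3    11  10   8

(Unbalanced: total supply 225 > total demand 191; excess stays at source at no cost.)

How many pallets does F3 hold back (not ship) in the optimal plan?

Minimum-cost shipments:
  F1 to X: 97 × 2 = 194
  F2 to X: 31 × 6 = 186
  F2 to Y: 49 × 5 = 245
  F3 to W: 14 × 11 = 154
Total cost = 779.
F3 ships 14 of its 34, leaving 20.

20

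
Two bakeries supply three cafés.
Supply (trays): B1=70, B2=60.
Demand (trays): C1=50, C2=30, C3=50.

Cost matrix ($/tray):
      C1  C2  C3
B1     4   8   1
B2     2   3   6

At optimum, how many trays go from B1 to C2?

The minimum-cost plan:
  B1 to C1: 20 × $4 = $80
  B1 to C3: 50 × $1 = $50
  B2 to C1: 30 × $2 = $60
  B2 to C2: 30 × $3 = $90
Total cost = $280.
The route B1→C2 is not used.

0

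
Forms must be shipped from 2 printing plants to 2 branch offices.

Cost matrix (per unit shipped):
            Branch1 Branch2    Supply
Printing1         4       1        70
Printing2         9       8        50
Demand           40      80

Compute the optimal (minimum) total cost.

An optimal shipping plan:
  Printing1→Branch2: 70 × 1 = 70
  Printing2→Branch1: 40 × 9 = 360
  Printing2→Branch2: 10 × 8 = 80
Total = 70 + 360 + 80 = 510.

510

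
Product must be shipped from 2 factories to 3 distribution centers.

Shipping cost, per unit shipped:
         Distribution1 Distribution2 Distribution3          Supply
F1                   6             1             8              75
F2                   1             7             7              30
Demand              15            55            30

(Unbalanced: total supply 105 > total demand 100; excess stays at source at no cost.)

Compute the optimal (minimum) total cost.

295

One minimum-cost allocation:
  F1→Distribution2: 55 × 1 = 55
  F1→Distribution3: 15 × 8 = 120
  F2→Distribution1: 15 × 1 = 15
  F2→Distribution3: 15 × 7 = 105
Total = 55 + 120 + 15 + 105 = 295.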